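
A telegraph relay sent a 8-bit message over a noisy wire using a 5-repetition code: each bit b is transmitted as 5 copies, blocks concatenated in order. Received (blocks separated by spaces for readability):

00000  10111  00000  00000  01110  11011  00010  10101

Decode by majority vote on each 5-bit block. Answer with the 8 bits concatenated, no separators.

01001101

Block 1 (00000): 0 ones → 0
Block 2 (10111): 4 ones → 1
Block 3 (00000): 0 ones → 0
Block 4 (00000): 0 ones → 0
Block 5 (01110): 3 ones → 1
Block 6 (11011): 4 ones → 1
Block 7 (00010): 1 one → 0
Block 8 (10101): 3 ones → 1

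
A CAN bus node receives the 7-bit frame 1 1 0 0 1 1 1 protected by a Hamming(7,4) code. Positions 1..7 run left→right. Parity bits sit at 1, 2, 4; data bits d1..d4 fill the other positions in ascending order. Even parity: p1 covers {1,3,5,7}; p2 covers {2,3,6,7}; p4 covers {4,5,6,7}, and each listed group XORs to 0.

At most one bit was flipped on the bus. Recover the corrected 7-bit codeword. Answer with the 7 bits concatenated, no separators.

1100110

s1 (pos 1,3,5,7): 1⊕0⊕1⊕1 = 1
s2 (pos 2,3,6,7): 1⊕0⊕1⊕1 = 1
s4 (pos 4,5,6,7): 0⊕1⊕1⊕1 = 1
Syndrome s4…s1 = 111 → error at position 7.
Flip position 7: 1100111 → 1100110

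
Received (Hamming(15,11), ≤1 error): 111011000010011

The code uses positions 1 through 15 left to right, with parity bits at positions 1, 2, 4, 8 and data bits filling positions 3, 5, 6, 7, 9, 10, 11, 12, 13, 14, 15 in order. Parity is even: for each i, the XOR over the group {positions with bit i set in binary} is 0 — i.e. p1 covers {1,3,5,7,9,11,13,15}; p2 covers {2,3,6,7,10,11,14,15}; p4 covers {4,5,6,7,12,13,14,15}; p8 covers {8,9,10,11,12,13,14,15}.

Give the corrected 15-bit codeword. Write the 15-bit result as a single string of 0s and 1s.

111011001010011

s1 (pos 1,3,5,7,9,11,13,15): 1⊕1⊕1⊕0⊕0⊕1⊕0⊕1 = 1
s2 (pos 2,3,6,7,10,11,14,15): 1⊕1⊕1⊕0⊕0⊕1⊕1⊕1 = 0
s4 (pos 4,5,6,7,12,13,14,15): 0⊕1⊕1⊕0⊕0⊕0⊕1⊕1 = 0
s8 (pos 8,9,10,11,12,13,14,15): 0⊕0⊕0⊕1⊕0⊕0⊕1⊕1 = 1
Syndrome s8…s1 = 1001 → error at position 9.
Flip position 9: 111011000010011 → 111011001010011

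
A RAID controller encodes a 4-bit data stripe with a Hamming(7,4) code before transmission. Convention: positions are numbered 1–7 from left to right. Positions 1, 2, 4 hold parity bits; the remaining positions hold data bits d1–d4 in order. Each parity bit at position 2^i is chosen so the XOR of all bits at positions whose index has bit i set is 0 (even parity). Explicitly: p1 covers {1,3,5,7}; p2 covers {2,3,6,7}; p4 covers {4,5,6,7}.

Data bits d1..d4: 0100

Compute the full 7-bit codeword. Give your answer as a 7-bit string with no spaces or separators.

1001100

Place data at non-parity positions: p1 p2 0 p4 1 0 0
p1 (pos 1,3,5,7): XOR of data positions = 0⊕1⊕0 = 1
p2 (pos 2,3,6,7): XOR of data positions = 0⊕0⊕0 = 0
p4 (pos 4,5,6,7): XOR of data positions = 1⊕0⊕0 = 1
Codeword: 1001100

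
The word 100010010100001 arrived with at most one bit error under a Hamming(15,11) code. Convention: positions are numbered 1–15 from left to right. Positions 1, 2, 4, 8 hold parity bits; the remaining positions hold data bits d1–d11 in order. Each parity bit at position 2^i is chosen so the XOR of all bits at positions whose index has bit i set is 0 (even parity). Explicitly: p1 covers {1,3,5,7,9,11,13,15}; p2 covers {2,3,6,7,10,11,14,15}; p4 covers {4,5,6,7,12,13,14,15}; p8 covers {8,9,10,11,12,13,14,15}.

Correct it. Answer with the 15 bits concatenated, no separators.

s1 (pos 1,3,5,7,9,11,13,15): 1⊕0⊕1⊕0⊕0⊕0⊕0⊕1 = 1
s2 (pos 2,3,6,7,10,11,14,15): 0⊕0⊕0⊕0⊕1⊕0⊕0⊕1 = 0
s4 (pos 4,5,6,7,12,13,14,15): 0⊕1⊕0⊕0⊕0⊕0⊕0⊕1 = 0
s8 (pos 8,9,10,11,12,13,14,15): 1⊕0⊕1⊕0⊕0⊕0⊕0⊕1 = 1
Syndrome s8…s1 = 1001 → error at position 9.
Flip position 9: 100010010100001 → 100010011100001

100010011100001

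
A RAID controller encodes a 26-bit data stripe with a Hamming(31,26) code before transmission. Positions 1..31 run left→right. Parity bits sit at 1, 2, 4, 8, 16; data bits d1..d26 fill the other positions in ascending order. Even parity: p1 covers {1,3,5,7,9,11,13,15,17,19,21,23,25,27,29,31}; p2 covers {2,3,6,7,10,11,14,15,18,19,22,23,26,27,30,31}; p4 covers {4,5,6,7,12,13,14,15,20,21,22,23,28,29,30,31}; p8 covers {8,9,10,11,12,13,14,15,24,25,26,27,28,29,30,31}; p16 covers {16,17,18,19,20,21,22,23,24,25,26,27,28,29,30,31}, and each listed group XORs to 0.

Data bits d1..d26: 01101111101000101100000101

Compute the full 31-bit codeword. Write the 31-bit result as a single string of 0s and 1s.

Place data at non-parity positions: p1 p2 0 p4 1 1 0 p8 1 1 1 1 1 0 1 p16 0 0 0 1 0 1 1 0 0 0 0 0 1 0 1
p1 (pos 1,3,5,7,9,11,13,15,17,19,21,23,25,27,29,31): XOR of data positions = 0⊕1⊕0⊕1⊕1⊕1⊕1⊕0⊕0⊕0⊕1⊕0⊕0⊕1⊕1 = 0
p2 (pos 2,3,6,7,10,11,14,15,18,19,22,23,26,27,30,31): XOR of data positions = 0⊕1⊕0⊕1⊕1⊕0⊕1⊕0⊕0⊕1⊕1⊕0⊕0⊕0⊕1 = 1
p4 (pos 4,5,6,7,12,13,14,15,20,21,22,23,28,29,30,31): XOR of data positions = 1⊕1⊕0⊕1⊕1⊕0⊕1⊕1⊕0⊕1⊕1⊕0⊕1⊕0⊕1 = 0
p8 (pos 8,9,10,11,12,13,14,15,24,25,26,27,28,29,30,31): XOR of data positions = 1⊕1⊕1⊕1⊕1⊕0⊕1⊕0⊕0⊕0⊕0⊕0⊕1⊕0⊕1 = 0
p16 (pos 16,17,18,19,20,21,22,23,24,25,26,27,28,29,30,31): XOR of data positions = 0⊕0⊕0⊕1⊕0⊕1⊕1⊕0⊕0⊕0⊕0⊕0⊕1⊕0⊕1 = 1
Codeword: 0100110011111011000101100000101

0100110011111011000101100000101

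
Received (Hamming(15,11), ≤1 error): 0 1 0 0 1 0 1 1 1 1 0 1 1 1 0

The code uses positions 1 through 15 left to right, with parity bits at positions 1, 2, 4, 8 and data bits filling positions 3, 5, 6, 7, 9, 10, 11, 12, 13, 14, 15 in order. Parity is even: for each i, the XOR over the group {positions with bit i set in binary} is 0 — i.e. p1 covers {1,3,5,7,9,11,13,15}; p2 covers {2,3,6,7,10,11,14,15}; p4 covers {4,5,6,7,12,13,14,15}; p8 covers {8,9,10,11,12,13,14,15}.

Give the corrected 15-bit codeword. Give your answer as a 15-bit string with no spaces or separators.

010110111101110

s1 (pos 1,3,5,7,9,11,13,15): 0⊕0⊕1⊕1⊕1⊕0⊕1⊕0 = 0
s2 (pos 2,3,6,7,10,11,14,15): 1⊕0⊕0⊕1⊕1⊕0⊕1⊕0 = 0
s4 (pos 4,5,6,7,12,13,14,15): 0⊕1⊕0⊕1⊕1⊕1⊕1⊕0 = 1
s8 (pos 8,9,10,11,12,13,14,15): 1⊕1⊕1⊕0⊕1⊕1⊕1⊕0 = 0
Syndrome s8…s1 = 0100 → error at position 4.
Flip position 4: 010010111101110 → 010110111101110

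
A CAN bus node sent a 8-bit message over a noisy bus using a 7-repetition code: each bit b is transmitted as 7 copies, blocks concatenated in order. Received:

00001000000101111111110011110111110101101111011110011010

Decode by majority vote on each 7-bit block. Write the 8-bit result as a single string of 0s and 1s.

00111110

Block 1 (0000100): 1 one → 0
Block 2 (0000101): 2 ones → 0
Block 3 (1111111): 7 ones → 1
Block 4 (1001111): 5 ones → 1
Block 5 (0111110): 5 ones → 1
Block 6 (1011011): 5 ones → 1
Block 7 (1101111): 6 ones → 1
Block 8 (0011010): 3 ones → 0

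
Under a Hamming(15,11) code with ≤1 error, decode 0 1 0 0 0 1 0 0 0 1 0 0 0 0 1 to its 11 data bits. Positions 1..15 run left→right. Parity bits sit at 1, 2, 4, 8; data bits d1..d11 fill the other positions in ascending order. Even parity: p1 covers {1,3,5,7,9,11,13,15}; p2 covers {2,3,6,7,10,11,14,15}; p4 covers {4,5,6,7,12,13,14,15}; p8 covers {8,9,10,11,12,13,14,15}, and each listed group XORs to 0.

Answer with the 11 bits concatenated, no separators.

s1 (pos 1,3,5,7,9,11,13,15): 0⊕0⊕0⊕0⊕0⊕0⊕0⊕1 = 1
s2 (pos 2,3,6,7,10,11,14,15): 1⊕0⊕1⊕0⊕1⊕0⊕0⊕1 = 0
s4 (pos 4,5,6,7,12,13,14,15): 0⊕0⊕1⊕0⊕0⊕0⊕0⊕1 = 0
s8 (pos 8,9,10,11,12,13,14,15): 0⊕0⊕1⊕0⊕0⊕0⊕0⊕1 = 0
Syndrome s8…s1 = 0001 → error at position 1.
Flip position 1: 010001000100001 → 110001000100001
Read data bits from positions 3,5,6,7,9,10,11,12,13,14,15: 00100100001

00100100001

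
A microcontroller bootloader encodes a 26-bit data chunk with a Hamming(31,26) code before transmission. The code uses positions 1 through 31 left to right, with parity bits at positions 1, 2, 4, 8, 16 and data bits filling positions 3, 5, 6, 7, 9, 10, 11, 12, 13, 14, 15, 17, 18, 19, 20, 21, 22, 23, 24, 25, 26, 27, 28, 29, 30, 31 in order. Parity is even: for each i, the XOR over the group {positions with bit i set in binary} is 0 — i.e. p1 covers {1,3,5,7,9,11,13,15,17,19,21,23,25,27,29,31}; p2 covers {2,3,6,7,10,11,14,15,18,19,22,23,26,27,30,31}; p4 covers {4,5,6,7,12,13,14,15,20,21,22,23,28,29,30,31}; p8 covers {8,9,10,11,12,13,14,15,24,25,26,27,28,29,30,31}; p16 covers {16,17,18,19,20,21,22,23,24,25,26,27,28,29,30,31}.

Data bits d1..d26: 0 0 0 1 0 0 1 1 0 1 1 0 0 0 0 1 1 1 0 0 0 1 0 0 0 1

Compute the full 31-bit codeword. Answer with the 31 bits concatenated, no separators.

1000001000110111000011100010001

Place data at non-parity positions: p1 p2 0 p4 0 0 1 p8 0 0 1 1 0 1 1 p16 0 0 0 0 1 1 1 0 0 0 1 0 0 0 1
p1 (pos 1,3,5,7,9,11,13,15,17,19,21,23,25,27,29,31): XOR of data positions = 0⊕0⊕1⊕0⊕1⊕0⊕1⊕0⊕0⊕1⊕1⊕0⊕1⊕0⊕1 = 1
p2 (pos 2,3,6,7,10,11,14,15,18,19,22,23,26,27,30,31): XOR of data positions = 0⊕0⊕1⊕0⊕1⊕1⊕1⊕0⊕0⊕1⊕1⊕0⊕1⊕0⊕1 = 0
p4 (pos 4,5,6,7,12,13,14,15,20,21,22,23,28,29,30,31): XOR of data positions = 0⊕0⊕1⊕1⊕0⊕1⊕1⊕0⊕1⊕1⊕1⊕0⊕0⊕0⊕1 = 0
p8 (pos 8,9,10,11,12,13,14,15,24,25,26,27,28,29,30,31): XOR of data positions = 0⊕0⊕1⊕1⊕0⊕1⊕1⊕0⊕0⊕0⊕1⊕0⊕0⊕0⊕1 = 0
p16 (pos 16,17,18,19,20,21,22,23,24,25,26,27,28,29,30,31): XOR of data positions = 0⊕0⊕0⊕0⊕1⊕1⊕1⊕0⊕0⊕0⊕1⊕0⊕0⊕0⊕1 = 1
Codeword: 1000001000110111000011100010001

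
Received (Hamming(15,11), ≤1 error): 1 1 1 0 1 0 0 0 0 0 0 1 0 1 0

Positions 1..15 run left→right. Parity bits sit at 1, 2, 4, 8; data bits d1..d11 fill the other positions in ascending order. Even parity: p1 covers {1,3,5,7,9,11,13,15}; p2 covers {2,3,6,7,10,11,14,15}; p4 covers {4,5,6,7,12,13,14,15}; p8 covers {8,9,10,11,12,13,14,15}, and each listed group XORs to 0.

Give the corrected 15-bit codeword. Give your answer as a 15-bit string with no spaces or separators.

111010100001010

s1 (pos 1,3,5,7,9,11,13,15): 1⊕1⊕1⊕0⊕0⊕0⊕0⊕0 = 1
s2 (pos 2,3,6,7,10,11,14,15): 1⊕1⊕0⊕0⊕0⊕0⊕1⊕0 = 1
s4 (pos 4,5,6,7,12,13,14,15): 0⊕1⊕0⊕0⊕1⊕0⊕1⊕0 = 1
s8 (pos 8,9,10,11,12,13,14,15): 0⊕0⊕0⊕0⊕1⊕0⊕1⊕0 = 0
Syndrome s8…s1 = 0111 → error at position 7.
Flip position 7: 111010000001010 → 111010100001010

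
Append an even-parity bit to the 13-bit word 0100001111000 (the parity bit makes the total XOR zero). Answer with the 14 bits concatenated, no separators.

01000011110001

XOR of the 13 data bits: 0⊕1⊕0⊕0⊕0⊕0⊕1⊕1⊕1⊕1⊕0⊕0⊕0 = 1
Parity bit = 1 (so all 14 bits XOR to 0).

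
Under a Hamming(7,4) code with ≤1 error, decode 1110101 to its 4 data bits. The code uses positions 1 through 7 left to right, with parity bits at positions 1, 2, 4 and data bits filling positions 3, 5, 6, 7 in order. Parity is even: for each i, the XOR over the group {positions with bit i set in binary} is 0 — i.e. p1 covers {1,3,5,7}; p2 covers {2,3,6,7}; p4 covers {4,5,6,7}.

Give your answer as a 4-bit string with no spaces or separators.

s1 (pos 1,3,5,7): 1⊕1⊕1⊕1 = 0
s2 (pos 2,3,6,7): 1⊕1⊕0⊕1 = 1
s4 (pos 4,5,6,7): 0⊕1⊕0⊕1 = 0
Syndrome s4…s1 = 010 → error at position 2.
Flip position 2: 1110101 → 1010101
Read data bits from positions 3,5,6,7: 1101

1101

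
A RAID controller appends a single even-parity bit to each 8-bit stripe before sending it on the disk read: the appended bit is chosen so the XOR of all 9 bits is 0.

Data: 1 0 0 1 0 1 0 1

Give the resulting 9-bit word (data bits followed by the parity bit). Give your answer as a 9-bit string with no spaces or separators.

XOR of the 8 data bits: 1⊕0⊕0⊕1⊕0⊕1⊕0⊕1 = 0
Parity bit = 0 (so all 9 bits XOR to 0).

100101010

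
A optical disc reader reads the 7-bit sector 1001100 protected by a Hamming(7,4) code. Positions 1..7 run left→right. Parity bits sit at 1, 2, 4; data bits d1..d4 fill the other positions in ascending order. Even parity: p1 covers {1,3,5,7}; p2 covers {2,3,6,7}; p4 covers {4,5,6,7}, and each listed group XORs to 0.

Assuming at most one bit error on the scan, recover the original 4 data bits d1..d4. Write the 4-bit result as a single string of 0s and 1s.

s1 (pos 1,3,5,7): 1⊕0⊕1⊕0 = 0
s2 (pos 2,3,6,7): 0⊕0⊕0⊕0 = 0
s4 (pos 4,5,6,7): 1⊕1⊕0⊕0 = 0
Syndrome s4…s1 = 000 → no error.
Read data bits from positions 3,5,6,7: 0100

0100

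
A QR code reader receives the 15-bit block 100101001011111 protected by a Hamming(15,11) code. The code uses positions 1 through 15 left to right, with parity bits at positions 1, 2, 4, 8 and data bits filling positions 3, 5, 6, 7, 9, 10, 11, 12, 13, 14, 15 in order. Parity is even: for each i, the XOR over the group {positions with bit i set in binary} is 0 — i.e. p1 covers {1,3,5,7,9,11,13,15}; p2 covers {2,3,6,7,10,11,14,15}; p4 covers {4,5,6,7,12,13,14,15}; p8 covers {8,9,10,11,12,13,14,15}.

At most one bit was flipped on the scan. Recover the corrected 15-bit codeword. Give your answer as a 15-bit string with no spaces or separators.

s1 (pos 1,3,5,7,9,11,13,15): 1⊕0⊕0⊕0⊕1⊕1⊕1⊕1 = 1
s2 (pos 2,3,6,7,10,11,14,15): 0⊕0⊕1⊕0⊕0⊕1⊕1⊕1 = 0
s4 (pos 4,5,6,7,12,13,14,15): 1⊕0⊕1⊕0⊕1⊕1⊕1⊕1 = 0
s8 (pos 8,9,10,11,12,13,14,15): 0⊕1⊕0⊕1⊕1⊕1⊕1⊕1 = 0
Syndrome s8…s1 = 0001 → error at position 1.
Flip position 1: 100101001011111 → 000101001011111

000101001011111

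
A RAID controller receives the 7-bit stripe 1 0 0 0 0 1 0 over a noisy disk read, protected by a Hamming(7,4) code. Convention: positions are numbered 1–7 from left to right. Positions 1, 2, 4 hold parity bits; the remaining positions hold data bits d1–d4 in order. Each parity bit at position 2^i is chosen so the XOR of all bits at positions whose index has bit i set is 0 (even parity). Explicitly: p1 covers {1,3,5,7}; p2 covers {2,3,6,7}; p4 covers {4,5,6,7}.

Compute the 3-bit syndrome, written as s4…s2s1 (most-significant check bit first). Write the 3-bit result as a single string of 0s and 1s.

s1 (pos 1,3,5,7): 1⊕0⊕0⊕0 = 1
s2 (pos 2,3,6,7): 0⊕0⊕1⊕0 = 1
s4 (pos 4,5,6,7): 0⊕0⊕1⊕0 = 1
Syndrome s4…s1 = 111 → error at position 7.

111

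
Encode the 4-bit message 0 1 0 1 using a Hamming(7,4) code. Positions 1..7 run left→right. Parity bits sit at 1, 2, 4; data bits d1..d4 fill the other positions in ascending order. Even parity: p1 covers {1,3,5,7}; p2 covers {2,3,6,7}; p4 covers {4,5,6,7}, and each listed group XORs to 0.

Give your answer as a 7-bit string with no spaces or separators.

0100101

Place data at non-parity positions: p1 p2 0 p4 1 0 1
p1 (pos 1,3,5,7): XOR of data positions = 0⊕1⊕1 = 0
p2 (pos 2,3,6,7): XOR of data positions = 0⊕0⊕1 = 1
p4 (pos 4,5,6,7): XOR of data positions = 1⊕0⊕1 = 0
Codeword: 0100101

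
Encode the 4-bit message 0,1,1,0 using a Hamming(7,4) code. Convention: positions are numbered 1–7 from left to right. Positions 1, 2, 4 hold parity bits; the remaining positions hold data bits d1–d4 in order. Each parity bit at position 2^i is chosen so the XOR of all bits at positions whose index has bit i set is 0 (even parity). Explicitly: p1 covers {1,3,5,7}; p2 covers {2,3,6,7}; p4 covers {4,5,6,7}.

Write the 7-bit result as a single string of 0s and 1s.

1100110

Place data at non-parity positions: p1 p2 0 p4 1 1 0
p1 (pos 1,3,5,7): XOR of data positions = 0⊕1⊕0 = 1
p2 (pos 2,3,6,7): XOR of data positions = 0⊕1⊕0 = 1
p4 (pos 4,5,6,7): XOR of data positions = 1⊕1⊕0 = 0
Codeword: 1100110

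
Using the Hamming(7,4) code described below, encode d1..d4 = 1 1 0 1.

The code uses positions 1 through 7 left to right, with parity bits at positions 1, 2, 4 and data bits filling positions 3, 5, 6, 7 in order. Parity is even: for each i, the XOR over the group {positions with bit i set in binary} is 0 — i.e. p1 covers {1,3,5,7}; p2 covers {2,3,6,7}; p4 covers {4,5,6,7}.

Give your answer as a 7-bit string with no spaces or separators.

Place data at non-parity positions: p1 p2 1 p4 1 0 1
p1 (pos 1,3,5,7): XOR of data positions = 1⊕1⊕1 = 1
p2 (pos 2,3,6,7): XOR of data positions = 1⊕0⊕1 = 0
p4 (pos 4,5,6,7): XOR of data positions = 1⊕0⊕1 = 0
Codeword: 1010101

1010101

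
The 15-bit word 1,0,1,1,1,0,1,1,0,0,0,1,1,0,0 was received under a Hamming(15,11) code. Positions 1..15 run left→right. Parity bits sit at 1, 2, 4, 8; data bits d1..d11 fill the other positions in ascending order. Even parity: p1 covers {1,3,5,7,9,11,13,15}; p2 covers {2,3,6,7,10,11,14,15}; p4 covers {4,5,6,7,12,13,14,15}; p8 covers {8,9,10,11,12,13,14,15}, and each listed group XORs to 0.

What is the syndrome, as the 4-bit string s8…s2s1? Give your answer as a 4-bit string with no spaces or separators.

s1 (pos 1,3,5,7,9,11,13,15): 1⊕1⊕1⊕1⊕0⊕0⊕1⊕0 = 1
s2 (pos 2,3,6,7,10,11,14,15): 0⊕1⊕0⊕1⊕0⊕0⊕0⊕0 = 0
s4 (pos 4,5,6,7,12,13,14,15): 1⊕1⊕0⊕1⊕1⊕1⊕0⊕0 = 1
s8 (pos 8,9,10,11,12,13,14,15): 1⊕0⊕0⊕0⊕1⊕1⊕0⊕0 = 1
Syndrome s8…s1 = 1101 → error at position 13.

1101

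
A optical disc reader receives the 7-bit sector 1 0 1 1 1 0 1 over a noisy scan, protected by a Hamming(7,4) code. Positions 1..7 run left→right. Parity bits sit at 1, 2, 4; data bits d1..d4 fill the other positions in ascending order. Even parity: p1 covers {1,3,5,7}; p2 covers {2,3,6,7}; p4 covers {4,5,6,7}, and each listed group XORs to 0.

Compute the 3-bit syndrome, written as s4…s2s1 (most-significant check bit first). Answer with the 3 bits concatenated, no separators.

s1 (pos 1,3,5,7): 1⊕1⊕1⊕1 = 0
s2 (pos 2,3,6,7): 0⊕1⊕0⊕1 = 0
s4 (pos 4,5,6,7): 1⊕1⊕0⊕1 = 1
Syndrome s4…s1 = 100 → error at position 4.

100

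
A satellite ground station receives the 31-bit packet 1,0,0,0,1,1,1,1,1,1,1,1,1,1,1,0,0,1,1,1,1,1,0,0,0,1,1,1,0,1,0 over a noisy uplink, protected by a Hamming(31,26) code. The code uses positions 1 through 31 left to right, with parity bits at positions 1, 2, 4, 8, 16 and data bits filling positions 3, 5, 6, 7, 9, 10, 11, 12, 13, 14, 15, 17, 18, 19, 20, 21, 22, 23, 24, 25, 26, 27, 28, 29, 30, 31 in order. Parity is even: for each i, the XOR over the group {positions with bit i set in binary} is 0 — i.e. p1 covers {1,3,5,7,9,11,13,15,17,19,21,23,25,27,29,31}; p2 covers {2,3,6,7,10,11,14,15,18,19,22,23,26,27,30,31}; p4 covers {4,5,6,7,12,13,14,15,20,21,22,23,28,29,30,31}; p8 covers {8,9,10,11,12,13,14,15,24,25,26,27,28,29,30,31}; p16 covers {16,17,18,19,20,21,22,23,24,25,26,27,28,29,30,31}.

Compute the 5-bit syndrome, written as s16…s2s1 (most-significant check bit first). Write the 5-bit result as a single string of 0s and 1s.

10000

s1 (pos 1,3,5,7,9,11,13,15,17,19,21,23,25,27,29,31): 1⊕0⊕1⊕1⊕1⊕1⊕1⊕1⊕0⊕1⊕1⊕0⊕0⊕1⊕0⊕0 = 0
s2 (pos 2,3,6,7,10,11,14,15,18,19,22,23,26,27,30,31): 0⊕0⊕1⊕1⊕1⊕1⊕1⊕1⊕1⊕1⊕1⊕0⊕1⊕1⊕1⊕0 = 0
s4 (pos 4,5,6,7,12,13,14,15,20,21,22,23,28,29,30,31): 0⊕1⊕1⊕1⊕1⊕1⊕1⊕1⊕1⊕1⊕1⊕0⊕1⊕0⊕1⊕0 = 0
s8 (pos 8,9,10,11,12,13,14,15,24,25,26,27,28,29,30,31): 1⊕1⊕1⊕1⊕1⊕1⊕1⊕1⊕0⊕0⊕1⊕1⊕1⊕0⊕1⊕0 = 0
s16 (pos 16,17,18,19,20,21,22,23,24,25,26,27,28,29,30,31): 0⊕0⊕1⊕1⊕1⊕1⊕1⊕0⊕0⊕0⊕1⊕1⊕1⊕0⊕1⊕0 = 1
Syndrome s16…s1 = 10000 → error at position 16.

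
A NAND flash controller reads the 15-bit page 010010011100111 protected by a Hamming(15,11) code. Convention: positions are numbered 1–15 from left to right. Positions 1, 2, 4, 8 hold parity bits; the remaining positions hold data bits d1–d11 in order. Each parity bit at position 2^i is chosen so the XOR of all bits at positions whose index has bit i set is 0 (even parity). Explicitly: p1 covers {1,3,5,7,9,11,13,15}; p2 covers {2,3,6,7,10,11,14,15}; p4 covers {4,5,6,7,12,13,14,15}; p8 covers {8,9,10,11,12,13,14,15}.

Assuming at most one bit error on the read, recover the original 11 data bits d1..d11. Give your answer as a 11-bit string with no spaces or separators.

s1 (pos 1,3,5,7,9,11,13,15): 0⊕0⊕1⊕0⊕1⊕0⊕1⊕1 = 0
s2 (pos 2,3,6,7,10,11,14,15): 1⊕0⊕0⊕0⊕1⊕0⊕1⊕1 = 0
s4 (pos 4,5,6,7,12,13,14,15): 0⊕1⊕0⊕0⊕0⊕1⊕1⊕1 = 0
s8 (pos 8,9,10,11,12,13,14,15): 1⊕1⊕1⊕0⊕0⊕1⊕1⊕1 = 0
Syndrome s8…s1 = 0000 → no error.
Read data bits from positions 3,5,6,7,9,10,11,12,13,14,15: 01001100111

01001100111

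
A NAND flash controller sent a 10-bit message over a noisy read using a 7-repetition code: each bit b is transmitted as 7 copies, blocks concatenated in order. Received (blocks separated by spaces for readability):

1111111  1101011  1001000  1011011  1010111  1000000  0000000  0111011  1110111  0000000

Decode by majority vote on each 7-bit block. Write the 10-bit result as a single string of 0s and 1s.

1101100110

Block 1 (1111111): 7 ones → 1
Block 2 (1101011): 5 ones → 1
Block 3 (1001000): 2 ones → 0
Block 4 (1011011): 5 ones → 1
Block 5 (1010111): 5 ones → 1
Block 6 (1000000): 1 one → 0
Block 7 (0000000): 0 ones → 0
Block 8 (0111011): 5 ones → 1
Block 9 (1110111): 6 ones → 1
Block 10 (0000000): 0 ones → 0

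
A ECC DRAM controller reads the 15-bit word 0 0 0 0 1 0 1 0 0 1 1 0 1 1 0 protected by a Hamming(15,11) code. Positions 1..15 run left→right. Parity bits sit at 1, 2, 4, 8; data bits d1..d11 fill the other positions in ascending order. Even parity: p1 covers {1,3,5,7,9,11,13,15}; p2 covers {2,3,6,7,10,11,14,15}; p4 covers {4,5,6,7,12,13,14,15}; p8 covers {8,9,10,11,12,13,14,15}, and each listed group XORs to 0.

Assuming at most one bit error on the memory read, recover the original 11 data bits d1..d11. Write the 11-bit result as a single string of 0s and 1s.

s1 (pos 1,3,5,7,9,11,13,15): 0⊕0⊕1⊕1⊕0⊕1⊕1⊕0 = 0
s2 (pos 2,3,6,7,10,11,14,15): 0⊕0⊕0⊕1⊕1⊕1⊕1⊕0 = 0
s4 (pos 4,5,6,7,12,13,14,15): 0⊕1⊕0⊕1⊕0⊕1⊕1⊕0 = 0
s8 (pos 8,9,10,11,12,13,14,15): 0⊕0⊕1⊕1⊕0⊕1⊕1⊕0 = 0
Syndrome s8…s1 = 0000 → no error.
Read data bits from positions 3,5,6,7,9,10,11,12,13,14,15: 01010110110

01010110110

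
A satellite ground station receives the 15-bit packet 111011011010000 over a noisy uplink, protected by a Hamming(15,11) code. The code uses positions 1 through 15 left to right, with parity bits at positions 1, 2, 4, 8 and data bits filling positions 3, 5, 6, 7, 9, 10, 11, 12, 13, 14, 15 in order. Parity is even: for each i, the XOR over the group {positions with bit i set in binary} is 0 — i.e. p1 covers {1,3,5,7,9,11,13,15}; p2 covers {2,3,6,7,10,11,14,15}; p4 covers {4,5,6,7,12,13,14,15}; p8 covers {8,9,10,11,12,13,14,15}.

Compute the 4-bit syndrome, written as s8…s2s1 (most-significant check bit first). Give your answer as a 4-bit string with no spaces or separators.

s1 (pos 1,3,5,7,9,11,13,15): 1⊕1⊕1⊕0⊕1⊕1⊕0⊕0 = 1
s2 (pos 2,3,6,7,10,11,14,15): 1⊕1⊕1⊕0⊕0⊕1⊕0⊕0 = 0
s4 (pos 4,5,6,7,12,13,14,15): 0⊕1⊕1⊕0⊕0⊕0⊕0⊕0 = 0
s8 (pos 8,9,10,11,12,13,14,15): 1⊕1⊕0⊕1⊕0⊕0⊕0⊕0 = 1
Syndrome s8…s1 = 1001 → error at position 9.

1001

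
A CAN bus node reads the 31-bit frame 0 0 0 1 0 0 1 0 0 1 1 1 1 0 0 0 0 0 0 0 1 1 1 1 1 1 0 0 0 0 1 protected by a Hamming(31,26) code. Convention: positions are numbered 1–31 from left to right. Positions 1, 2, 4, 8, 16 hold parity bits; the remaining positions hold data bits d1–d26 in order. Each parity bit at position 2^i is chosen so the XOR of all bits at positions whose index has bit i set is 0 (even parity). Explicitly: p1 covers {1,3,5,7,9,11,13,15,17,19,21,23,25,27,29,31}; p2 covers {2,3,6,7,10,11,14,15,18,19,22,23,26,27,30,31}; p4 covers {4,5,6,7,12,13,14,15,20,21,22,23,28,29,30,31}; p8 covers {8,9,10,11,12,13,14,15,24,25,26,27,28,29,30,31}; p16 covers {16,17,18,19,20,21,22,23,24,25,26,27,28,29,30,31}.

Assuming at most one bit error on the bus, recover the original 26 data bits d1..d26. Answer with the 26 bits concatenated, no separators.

s1 (pos 1,3,5,7,9,11,13,15,17,19,21,23,25,27,29,31): 0⊕0⊕0⊕1⊕0⊕1⊕1⊕0⊕0⊕0⊕1⊕1⊕1⊕0⊕0⊕1 = 1
s2 (pos 2,3,6,7,10,11,14,15,18,19,22,23,26,27,30,31): 0⊕0⊕0⊕1⊕1⊕1⊕0⊕0⊕0⊕0⊕1⊕1⊕1⊕0⊕0⊕1 = 1
s4 (pos 4,5,6,7,12,13,14,15,20,21,22,23,28,29,30,31): 1⊕0⊕0⊕1⊕1⊕1⊕0⊕0⊕0⊕1⊕1⊕1⊕0⊕0⊕0⊕1 = 0
s8 (pos 8,9,10,11,12,13,14,15,24,25,26,27,28,29,30,31): 0⊕0⊕1⊕1⊕1⊕1⊕0⊕0⊕1⊕1⊕1⊕0⊕0⊕0⊕0⊕1 = 0
s16 (pos 16,17,18,19,20,21,22,23,24,25,26,27,28,29,30,31): 0⊕0⊕0⊕0⊕0⊕1⊕1⊕1⊕1⊕1⊕1⊕0⊕0⊕0⊕0⊕1 = 1
Syndrome s16…s1 = 10011 → error at position 19.
Flip position 19: 0001001001111000000011111100001 → 0001001001111000001011111100001
Read data bits from positions 3,5,6,7,9,10,11,12,13,14,15,17,18,19,20,21,22,23,24,25,26,27,28,29,30,31: 00010111100001011111100001

00010111100001011111100001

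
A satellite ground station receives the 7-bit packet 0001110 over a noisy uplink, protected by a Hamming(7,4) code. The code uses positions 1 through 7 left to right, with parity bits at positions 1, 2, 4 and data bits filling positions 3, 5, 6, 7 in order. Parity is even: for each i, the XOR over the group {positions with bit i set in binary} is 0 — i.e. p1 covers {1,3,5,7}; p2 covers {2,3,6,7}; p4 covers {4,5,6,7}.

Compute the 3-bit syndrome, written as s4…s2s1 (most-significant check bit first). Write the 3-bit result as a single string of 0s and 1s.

s1 (pos 1,3,5,7): 0⊕0⊕1⊕0 = 1
s2 (pos 2,3,6,7): 0⊕0⊕1⊕0 = 1
s4 (pos 4,5,6,7): 1⊕1⊕1⊕0 = 1
Syndrome s4…s1 = 111 → error at position 7.

111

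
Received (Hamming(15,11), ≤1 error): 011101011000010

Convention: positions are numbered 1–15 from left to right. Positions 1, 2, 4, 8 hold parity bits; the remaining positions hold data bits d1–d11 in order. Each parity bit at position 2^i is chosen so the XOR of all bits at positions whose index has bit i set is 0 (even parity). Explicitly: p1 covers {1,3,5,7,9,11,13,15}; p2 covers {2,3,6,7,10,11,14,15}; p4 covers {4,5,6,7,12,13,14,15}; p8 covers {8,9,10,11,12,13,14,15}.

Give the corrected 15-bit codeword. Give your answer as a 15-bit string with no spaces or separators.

011101011001010

s1 (pos 1,3,5,7,9,11,13,15): 0⊕1⊕0⊕0⊕1⊕0⊕0⊕0 = 0
s2 (pos 2,3,6,7,10,11,14,15): 1⊕1⊕1⊕0⊕0⊕0⊕1⊕0 = 0
s4 (pos 4,5,6,7,12,13,14,15): 1⊕0⊕1⊕0⊕0⊕0⊕1⊕0 = 1
s8 (pos 8,9,10,11,12,13,14,15): 1⊕1⊕0⊕0⊕0⊕0⊕1⊕0 = 1
Syndrome s8…s1 = 1100 → error at position 12.
Flip position 12: 011101011000010 → 011101011001010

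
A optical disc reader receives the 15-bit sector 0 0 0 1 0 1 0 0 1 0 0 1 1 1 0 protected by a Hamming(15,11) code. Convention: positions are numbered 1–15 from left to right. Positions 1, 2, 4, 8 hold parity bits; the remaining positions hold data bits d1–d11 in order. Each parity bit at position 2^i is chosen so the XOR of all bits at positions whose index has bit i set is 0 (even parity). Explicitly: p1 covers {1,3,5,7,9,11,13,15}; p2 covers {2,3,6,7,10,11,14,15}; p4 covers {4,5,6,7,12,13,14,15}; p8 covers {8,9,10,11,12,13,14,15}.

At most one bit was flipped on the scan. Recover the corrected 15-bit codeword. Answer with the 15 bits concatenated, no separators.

s1 (pos 1,3,5,7,9,11,13,15): 0⊕0⊕0⊕0⊕1⊕0⊕1⊕0 = 0
s2 (pos 2,3,6,7,10,11,14,15): 0⊕0⊕1⊕0⊕0⊕0⊕1⊕0 = 0
s4 (pos 4,5,6,7,12,13,14,15): 1⊕0⊕1⊕0⊕1⊕1⊕1⊕0 = 1
s8 (pos 8,9,10,11,12,13,14,15): 0⊕1⊕0⊕0⊕1⊕1⊕1⊕0 = 0
Syndrome s8…s1 = 0100 → error at position 4.
Flip position 4: 000101001001110 → 000001001001110

000001001001110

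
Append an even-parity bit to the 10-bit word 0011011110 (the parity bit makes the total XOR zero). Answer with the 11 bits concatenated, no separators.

XOR of the 10 data bits: 0⊕0⊕1⊕1⊕0⊕1⊕1⊕1⊕1⊕0 = 0
Parity bit = 0 (so all 11 bits XOR to 0).

00110111100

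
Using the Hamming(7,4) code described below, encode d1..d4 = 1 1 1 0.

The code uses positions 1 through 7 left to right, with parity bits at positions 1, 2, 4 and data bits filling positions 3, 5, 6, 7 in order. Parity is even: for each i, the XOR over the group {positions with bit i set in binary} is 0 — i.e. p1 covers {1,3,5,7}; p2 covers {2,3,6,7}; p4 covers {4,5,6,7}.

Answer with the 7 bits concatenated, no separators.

Place data at non-parity positions: p1 p2 1 p4 1 1 0
p1 (pos 1,3,5,7): XOR of data positions = 1⊕1⊕0 = 0
p2 (pos 2,3,6,7): XOR of data positions = 1⊕1⊕0 = 0
p4 (pos 4,5,6,7): XOR of data positions = 1⊕1⊕0 = 0
Codeword: 0010110

0010110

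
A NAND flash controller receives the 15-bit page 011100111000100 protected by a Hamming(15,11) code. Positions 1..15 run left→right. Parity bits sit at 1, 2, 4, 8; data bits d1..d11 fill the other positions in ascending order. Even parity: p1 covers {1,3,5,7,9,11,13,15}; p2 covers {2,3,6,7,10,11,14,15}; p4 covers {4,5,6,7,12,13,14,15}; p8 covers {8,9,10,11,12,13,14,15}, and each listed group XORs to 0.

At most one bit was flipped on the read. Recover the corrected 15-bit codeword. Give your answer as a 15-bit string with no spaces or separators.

s1 (pos 1,3,5,7,9,11,13,15): 0⊕1⊕0⊕1⊕1⊕0⊕1⊕0 = 0
s2 (pos 2,3,6,7,10,11,14,15): 1⊕1⊕0⊕1⊕0⊕0⊕0⊕0 = 1
s4 (pos 4,5,6,7,12,13,14,15): 1⊕0⊕0⊕1⊕0⊕1⊕0⊕0 = 1
s8 (pos 8,9,10,11,12,13,14,15): 1⊕1⊕0⊕0⊕0⊕1⊕0⊕0 = 1
Syndrome s8…s1 = 1110 → error at position 14.
Flip position 14: 011100111000100 → 011100111000110

011100111000110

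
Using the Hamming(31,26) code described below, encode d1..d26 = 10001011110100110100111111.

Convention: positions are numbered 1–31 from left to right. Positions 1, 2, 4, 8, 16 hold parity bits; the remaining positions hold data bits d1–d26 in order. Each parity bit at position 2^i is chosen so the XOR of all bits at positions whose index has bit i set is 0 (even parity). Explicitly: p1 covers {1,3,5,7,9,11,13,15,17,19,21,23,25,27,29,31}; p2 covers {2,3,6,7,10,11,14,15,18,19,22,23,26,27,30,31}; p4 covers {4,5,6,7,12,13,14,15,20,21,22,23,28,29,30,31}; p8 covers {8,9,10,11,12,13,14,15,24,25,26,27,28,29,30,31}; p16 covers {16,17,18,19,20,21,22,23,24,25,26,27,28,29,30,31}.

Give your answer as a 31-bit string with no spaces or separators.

Place data at non-parity positions: p1 p2 1 p4 0 0 0 p8 1 0 1 1 1 1 0 p16 1 0 0 1 1 0 1 0 0 1 1 1 1 1 1
p1 (pos 1,3,5,7,9,11,13,15,17,19,21,23,25,27,29,31): XOR of data positions = 1⊕0⊕0⊕1⊕1⊕1⊕0⊕1⊕0⊕1⊕1⊕0⊕1⊕1⊕1 = 0
p2 (pos 2,3,6,7,10,11,14,15,18,19,22,23,26,27,30,31): XOR of data positions = 1⊕0⊕0⊕0⊕1⊕1⊕0⊕0⊕0⊕0⊕1⊕1⊕1⊕1⊕1 = 0
p4 (pos 4,5,6,7,12,13,14,15,20,21,22,23,28,29,30,31): XOR of data positions = 0⊕0⊕0⊕1⊕1⊕1⊕0⊕1⊕1⊕0⊕1⊕1⊕1⊕1⊕1 = 0
p8 (pos 8,9,10,11,12,13,14,15,24,25,26,27,28,29,30,31): XOR of data positions = 1⊕0⊕1⊕1⊕1⊕1⊕0⊕0⊕0⊕1⊕1⊕1⊕1⊕1⊕1 = 1
p16 (pos 16,17,18,19,20,21,22,23,24,25,26,27,28,29,30,31): XOR of data positions = 1⊕0⊕0⊕1⊕1⊕0⊕1⊕0⊕0⊕1⊕1⊕1⊕1⊕1⊕1 = 0
Codeword: 0010000110111100100110100111111

0010000110111100100110100111111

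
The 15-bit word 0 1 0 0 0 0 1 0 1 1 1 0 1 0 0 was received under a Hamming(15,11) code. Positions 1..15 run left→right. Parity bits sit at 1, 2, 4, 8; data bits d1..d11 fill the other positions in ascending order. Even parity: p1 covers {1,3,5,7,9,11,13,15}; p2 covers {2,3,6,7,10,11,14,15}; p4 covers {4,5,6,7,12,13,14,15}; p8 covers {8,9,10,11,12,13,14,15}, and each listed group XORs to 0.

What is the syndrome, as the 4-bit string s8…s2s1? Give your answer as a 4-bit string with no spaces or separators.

s1 (pos 1,3,5,7,9,11,13,15): 0⊕0⊕0⊕1⊕1⊕1⊕1⊕0 = 0
s2 (pos 2,3,6,7,10,11,14,15): 1⊕0⊕0⊕1⊕1⊕1⊕0⊕0 = 0
s4 (pos 4,5,6,7,12,13,14,15): 0⊕0⊕0⊕1⊕0⊕1⊕0⊕0 = 0
s8 (pos 8,9,10,11,12,13,14,15): 0⊕1⊕1⊕1⊕0⊕1⊕0⊕0 = 0
Syndrome s8…s1 = 0000 → no error.

0000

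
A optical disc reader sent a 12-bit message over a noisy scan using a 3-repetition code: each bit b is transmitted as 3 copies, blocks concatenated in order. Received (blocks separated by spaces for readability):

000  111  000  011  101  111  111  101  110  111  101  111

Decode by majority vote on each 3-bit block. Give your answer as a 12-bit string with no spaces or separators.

010111111111

Block 1 (000): 0 ones → 0
Block 2 (111): 3 ones → 1
Block 3 (000): 0 ones → 0
Block 4 (011): 2 ones → 1
Block 5 (101): 2 ones → 1
Block 6 (111): 3 ones → 1
Block 7 (111): 3 ones → 1
Block 8 (101): 2 ones → 1
Block 9 (110): 2 ones → 1
Block 10 (111): 3 ones → 1
Block 11 (101): 2 ones → 1
Block 12 (111): 3 ones → 1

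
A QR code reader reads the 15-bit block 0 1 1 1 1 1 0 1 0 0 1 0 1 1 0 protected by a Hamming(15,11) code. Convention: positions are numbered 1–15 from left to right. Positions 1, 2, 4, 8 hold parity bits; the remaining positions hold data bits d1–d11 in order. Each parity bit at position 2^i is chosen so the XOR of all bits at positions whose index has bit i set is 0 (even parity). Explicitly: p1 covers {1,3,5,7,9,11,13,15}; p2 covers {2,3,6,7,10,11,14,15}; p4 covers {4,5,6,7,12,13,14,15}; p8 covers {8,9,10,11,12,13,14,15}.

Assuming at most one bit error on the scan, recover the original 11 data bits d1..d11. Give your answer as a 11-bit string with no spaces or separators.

11000010110

s1 (pos 1,3,5,7,9,11,13,15): 0⊕1⊕1⊕0⊕0⊕1⊕1⊕0 = 0
s2 (pos 2,3,6,7,10,11,14,15): 1⊕1⊕1⊕0⊕0⊕1⊕1⊕0 = 1
s4 (pos 4,5,6,7,12,13,14,15): 1⊕1⊕1⊕0⊕0⊕1⊕1⊕0 = 1
s8 (pos 8,9,10,11,12,13,14,15): 1⊕0⊕0⊕1⊕0⊕1⊕1⊕0 = 0
Syndrome s8…s1 = 0110 → error at position 6.
Flip position 6: 011111010010110 → 011110010010110
Read data bits from positions 3,5,6,7,9,10,11,12,13,14,15: 11000010110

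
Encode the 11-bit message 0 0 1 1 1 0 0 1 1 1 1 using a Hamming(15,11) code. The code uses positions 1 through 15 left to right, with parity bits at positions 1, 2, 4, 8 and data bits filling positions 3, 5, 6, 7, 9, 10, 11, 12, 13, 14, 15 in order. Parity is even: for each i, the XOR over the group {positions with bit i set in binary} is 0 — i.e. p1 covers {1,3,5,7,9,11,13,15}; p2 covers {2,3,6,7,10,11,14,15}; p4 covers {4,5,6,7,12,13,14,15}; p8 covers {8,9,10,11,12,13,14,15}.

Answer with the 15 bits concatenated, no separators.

000001111001111

Place data at non-parity positions: p1 p2 0 p4 0 1 1 p8 1 0 0 1 1 1 1
p1 (pos 1,3,5,7,9,11,13,15): XOR of data positions = 0⊕0⊕1⊕1⊕0⊕1⊕1 = 0
p2 (pos 2,3,6,7,10,11,14,15): XOR of data positions = 0⊕1⊕1⊕0⊕0⊕1⊕1 = 0
p4 (pos 4,5,6,7,12,13,14,15): XOR of data positions = 0⊕1⊕1⊕1⊕1⊕1⊕1 = 0
p8 (pos 8,9,10,11,12,13,14,15): XOR of data positions = 1⊕0⊕0⊕1⊕1⊕1⊕1 = 1
Codeword: 000001111001111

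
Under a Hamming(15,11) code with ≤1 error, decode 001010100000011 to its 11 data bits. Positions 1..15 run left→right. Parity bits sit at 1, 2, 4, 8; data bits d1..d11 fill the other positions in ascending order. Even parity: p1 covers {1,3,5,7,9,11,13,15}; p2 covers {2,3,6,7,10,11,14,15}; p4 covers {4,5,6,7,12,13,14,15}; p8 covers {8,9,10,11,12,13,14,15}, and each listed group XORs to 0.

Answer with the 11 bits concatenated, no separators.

11010000011

s1 (pos 1,3,5,7,9,11,13,15): 0⊕1⊕1⊕1⊕0⊕0⊕0⊕1 = 0
s2 (pos 2,3,6,7,10,11,14,15): 0⊕1⊕0⊕1⊕0⊕0⊕1⊕1 = 0
s4 (pos 4,5,6,7,12,13,14,15): 0⊕1⊕0⊕1⊕0⊕0⊕1⊕1 = 0
s8 (pos 8,9,10,11,12,13,14,15): 0⊕0⊕0⊕0⊕0⊕0⊕1⊕1 = 0
Syndrome s8…s1 = 0000 → no error.
Read data bits from positions 3,5,6,7,9,10,11,12,13,14,15: 11010000011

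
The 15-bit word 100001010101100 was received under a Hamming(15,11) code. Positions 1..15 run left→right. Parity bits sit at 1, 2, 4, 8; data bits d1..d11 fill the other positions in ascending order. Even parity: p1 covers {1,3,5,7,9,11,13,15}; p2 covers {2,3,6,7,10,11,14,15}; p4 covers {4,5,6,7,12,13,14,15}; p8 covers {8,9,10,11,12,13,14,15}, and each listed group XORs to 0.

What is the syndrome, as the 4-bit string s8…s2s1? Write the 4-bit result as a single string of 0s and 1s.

s1 (pos 1,3,5,7,9,11,13,15): 1⊕0⊕0⊕0⊕0⊕0⊕1⊕0 = 0
s2 (pos 2,3,6,7,10,11,14,15): 0⊕0⊕1⊕0⊕1⊕0⊕0⊕0 = 0
s4 (pos 4,5,6,7,12,13,14,15): 0⊕0⊕1⊕0⊕1⊕1⊕0⊕0 = 1
s8 (pos 8,9,10,11,12,13,14,15): 1⊕0⊕1⊕0⊕1⊕1⊕0⊕0 = 0
Syndrome s8…s1 = 0100 → error at position 4.

0100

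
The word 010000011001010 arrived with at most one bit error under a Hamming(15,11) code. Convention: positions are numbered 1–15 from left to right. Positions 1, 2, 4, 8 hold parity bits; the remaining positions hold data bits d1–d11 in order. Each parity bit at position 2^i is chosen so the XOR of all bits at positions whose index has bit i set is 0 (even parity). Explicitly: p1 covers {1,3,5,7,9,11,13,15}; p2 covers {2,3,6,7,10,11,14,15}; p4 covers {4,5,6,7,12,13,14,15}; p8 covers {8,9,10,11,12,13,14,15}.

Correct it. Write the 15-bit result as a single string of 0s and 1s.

s1 (pos 1,3,5,7,9,11,13,15): 0⊕0⊕0⊕0⊕1⊕0⊕0⊕0 = 1
s2 (pos 2,3,6,7,10,11,14,15): 1⊕0⊕0⊕0⊕0⊕0⊕1⊕0 = 0
s4 (pos 4,5,6,7,12,13,14,15): 0⊕0⊕0⊕0⊕1⊕0⊕1⊕0 = 0
s8 (pos 8,9,10,11,12,13,14,15): 1⊕1⊕0⊕0⊕1⊕0⊕1⊕0 = 0
Syndrome s8…s1 = 0001 → error at position 1.
Flip position 1: 010000011001010 → 110000011001010

110000011001010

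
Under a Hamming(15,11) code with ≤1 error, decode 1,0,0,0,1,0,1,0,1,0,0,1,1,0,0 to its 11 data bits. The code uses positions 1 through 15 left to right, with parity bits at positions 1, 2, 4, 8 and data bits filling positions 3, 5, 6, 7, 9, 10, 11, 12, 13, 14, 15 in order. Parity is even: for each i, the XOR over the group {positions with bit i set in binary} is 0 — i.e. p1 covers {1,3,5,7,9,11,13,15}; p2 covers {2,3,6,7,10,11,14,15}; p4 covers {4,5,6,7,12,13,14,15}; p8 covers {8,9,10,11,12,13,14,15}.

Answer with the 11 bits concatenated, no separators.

s1 (pos 1,3,5,7,9,11,13,15): 1⊕0⊕1⊕1⊕1⊕0⊕1⊕0 = 1
s2 (pos 2,3,6,7,10,11,14,15): 0⊕0⊕0⊕1⊕0⊕0⊕0⊕0 = 1
s4 (pos 4,5,6,7,12,13,14,15): 0⊕1⊕0⊕1⊕1⊕1⊕0⊕0 = 0
s8 (pos 8,9,10,11,12,13,14,15): 0⊕1⊕0⊕0⊕1⊕1⊕0⊕0 = 1
Syndrome s8…s1 = 1011 → error at position 11.
Flip position 11: 100010101001100 → 100010101011100
Read data bits from positions 3,5,6,7,9,10,11,12,13,14,15: 01011011100

01011011100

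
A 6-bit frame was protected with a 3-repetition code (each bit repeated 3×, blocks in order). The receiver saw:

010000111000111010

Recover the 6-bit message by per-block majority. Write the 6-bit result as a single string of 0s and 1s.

001010

Block 1 (010): 1 one → 0
Block 2 (000): 0 ones → 0
Block 3 (111): 3 ones → 1
Block 4 (000): 0 ones → 0
Block 5 (111): 3 ones → 1
Block 6 (010): 1 one → 0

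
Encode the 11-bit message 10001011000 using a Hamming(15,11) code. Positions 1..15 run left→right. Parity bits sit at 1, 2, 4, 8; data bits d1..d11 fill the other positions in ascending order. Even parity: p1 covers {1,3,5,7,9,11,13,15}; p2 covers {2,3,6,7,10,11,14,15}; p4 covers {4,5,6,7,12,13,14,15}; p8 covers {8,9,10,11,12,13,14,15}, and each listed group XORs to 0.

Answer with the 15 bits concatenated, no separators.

101100011011000

Place data at non-parity positions: p1 p2 1 p4 0 0 0 p8 1 0 1 1 0 0 0
p1 (pos 1,3,5,7,9,11,13,15): XOR of data positions = 1⊕0⊕0⊕1⊕1⊕0⊕0 = 1
p2 (pos 2,3,6,7,10,11,14,15): XOR of data positions = 1⊕0⊕0⊕0⊕1⊕0⊕0 = 0
p4 (pos 4,5,6,7,12,13,14,15): XOR of data positions = 0⊕0⊕0⊕1⊕0⊕0⊕0 = 1
p8 (pos 8,9,10,11,12,13,14,15): XOR of data positions = 1⊕0⊕1⊕1⊕0⊕0⊕0 = 1
Codeword: 101100011011000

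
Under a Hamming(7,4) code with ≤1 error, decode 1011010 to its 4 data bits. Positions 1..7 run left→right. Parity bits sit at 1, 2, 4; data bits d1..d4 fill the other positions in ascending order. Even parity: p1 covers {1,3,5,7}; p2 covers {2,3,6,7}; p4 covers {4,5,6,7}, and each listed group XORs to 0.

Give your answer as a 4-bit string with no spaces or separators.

1010

s1 (pos 1,3,5,7): 1⊕1⊕0⊕0 = 0
s2 (pos 2,3,6,7): 0⊕1⊕1⊕0 = 0
s4 (pos 4,5,6,7): 1⊕0⊕1⊕0 = 0
Syndrome s4…s1 = 000 → no error.
Read data bits from positions 3,5,6,7: 1010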